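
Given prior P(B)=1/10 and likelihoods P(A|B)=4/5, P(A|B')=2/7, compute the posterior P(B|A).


P(A) = P(A|B)P(B) + P(A|B')P(B') = 4/5*1/10 + 2/7*9/10 = 59/175
P(B|A) = P(A|B)P(B)/P(A) = (2/25)/(59/175) = 14/59

14/59


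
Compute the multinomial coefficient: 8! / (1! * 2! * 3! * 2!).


8! = 40320
Denominator: 1!=1 * 2!=2 * 3!=6 * 2!=2
Coefficient = 40320 / 24 = 1680

1680


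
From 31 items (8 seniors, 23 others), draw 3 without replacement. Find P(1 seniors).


P(X=1) = C(8,1)*C(23,2) / C(31,3)
= 8*253 / 4495
= 2024/4495

2024/4495


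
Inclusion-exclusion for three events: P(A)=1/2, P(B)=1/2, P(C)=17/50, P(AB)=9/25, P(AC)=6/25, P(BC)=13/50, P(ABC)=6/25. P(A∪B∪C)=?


P(A∪B∪C) = P(A)+P(B)+P(C) - P(AB)-P(AC)-P(BC) + P(ABC)
= 1/2+1/2+17/50 - 9/25-6/25-13/50 + 6/25
= 18/25

18/25


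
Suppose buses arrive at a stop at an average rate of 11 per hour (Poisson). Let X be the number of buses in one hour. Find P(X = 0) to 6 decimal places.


P(X=0) = e^(-11) * 11^0 / 0!
≈ 0.00001670170079 * 1 / 1
≈ 0.000017

0.000017


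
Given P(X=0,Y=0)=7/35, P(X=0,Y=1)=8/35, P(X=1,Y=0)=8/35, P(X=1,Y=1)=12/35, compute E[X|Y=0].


P(Y=0) = 15/35
E[X|Y=0] = (0*7 + 1*8)/15 = 8/15

8/15


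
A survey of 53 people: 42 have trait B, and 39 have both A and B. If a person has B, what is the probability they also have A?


P(A|B) = P(A∩B)/P(B) = (39/53)/(42/53) = 39/42 = 13/14

13/14


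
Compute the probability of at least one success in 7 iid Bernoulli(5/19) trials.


P(at least one) = 1 - P(none)
P(none) = (1 - 5/19)^7 = (14/19)^7 = 105413504/893871739
P(at least one) = 1 - 105413504/893871739 = 788458235/893871739

788458235/893871739


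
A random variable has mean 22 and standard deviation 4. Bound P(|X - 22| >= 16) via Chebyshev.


k = 16/4 = 4
Chebyshev: P(|X-mu| >= k*sigma) <= 1/k^2 = 1/4^2 = 1/16

1/16


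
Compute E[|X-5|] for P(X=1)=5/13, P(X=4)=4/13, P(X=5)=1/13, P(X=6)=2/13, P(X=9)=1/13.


E[|X-5|] = sum(g(x)*P(x))
= 4*5/13 + 1*4/13 + 0*1/13 + 1*2/13 + 4*1/13
= 30/13

30/13


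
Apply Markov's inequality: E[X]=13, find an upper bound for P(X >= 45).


Markov: P(X >= a) <= E[X]/a
P(X >= 45) <= 13/45

13/45


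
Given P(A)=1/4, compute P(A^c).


P(A') = 1 - P(A) = 1 - 1/4 = 3/4

3/4


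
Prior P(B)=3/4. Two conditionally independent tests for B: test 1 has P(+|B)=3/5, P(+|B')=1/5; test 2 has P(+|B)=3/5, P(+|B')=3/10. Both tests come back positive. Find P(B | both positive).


After test 1: P(+) = 3/5*3/4 + 1/5*1/4 = 1/2
P(B|+) = (9/20)/(1/2) = 9/10
After test 2 (use post1 as new prior): P(+) = 3/5*9/10 + 3/10*1/10 = 57/100
P(B|+,+) = (27/50)/(57/100) = 18/19

18/19


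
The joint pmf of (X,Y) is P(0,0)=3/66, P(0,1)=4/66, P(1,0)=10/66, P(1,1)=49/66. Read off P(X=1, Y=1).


Read from table: P(X=1, Y=1) = 49/66

49/66


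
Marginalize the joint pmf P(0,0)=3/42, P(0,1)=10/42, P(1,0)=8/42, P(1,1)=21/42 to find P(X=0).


P(X=0) = P(0,0)+P(0,1) = 3/42 + 10/42 = 13/42

13/42


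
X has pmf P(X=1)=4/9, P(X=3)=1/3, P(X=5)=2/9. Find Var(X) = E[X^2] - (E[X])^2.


E[X] = 23/9, E[X^2] = 9
Var(X) = E[X^2] - (E[X])^2 = 9 - (23/9)^2 = 200/81

200/81


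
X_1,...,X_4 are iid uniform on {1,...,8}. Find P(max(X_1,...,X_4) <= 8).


P(max <= 8) = P(all X_i <= 8) = (P(X_1 <= 8))^4
= (8/8)^4 = 1^4 = 1

1


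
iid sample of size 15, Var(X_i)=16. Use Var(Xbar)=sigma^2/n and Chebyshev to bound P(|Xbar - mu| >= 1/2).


Var(Xbar) = Var(X)/n = 16/15
Chebyshev: P(|Xbar-mu| >= 1/2) <= Var(Xbar)/(1/2)^2 = (16/15)/(1/4) = 64/15
Bound exceeds 1, so trivial bound: 1

1


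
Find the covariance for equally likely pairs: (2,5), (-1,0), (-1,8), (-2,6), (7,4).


E[X]=1, E[Y]=23/5, E[XY]=18/5
Cov(X,Y) = E[XY] - E[X]E[Y] = 18/5 - 1*23/5 = -1

-1


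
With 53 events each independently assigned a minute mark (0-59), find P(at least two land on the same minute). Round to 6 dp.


P(all different) = prod((60-i)/60 for i=0..52) = 0.000000
P(at least one match) = 1 - 0.000000 = 1.000000

1.000000


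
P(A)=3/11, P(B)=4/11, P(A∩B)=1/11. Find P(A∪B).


P(A∪B) = P(A) + P(B) - P(A∩B)
= 3/11 + 4/11 - 1/11 = 6/11

6/11


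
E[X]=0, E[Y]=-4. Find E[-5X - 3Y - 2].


E[-5X - 3Y - 2] = -5*E[X] - 3*E[Y] - 2
= (-5)*(0) + (-3)*(-4) + (-2)
= 0 + 12 - 2 = 10

10


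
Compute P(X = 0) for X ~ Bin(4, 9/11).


P(X=0) = C(4,0) * p^0 * (1-p)^4
= 1 * 1 * 16/14641
= 16/14641

16/14641


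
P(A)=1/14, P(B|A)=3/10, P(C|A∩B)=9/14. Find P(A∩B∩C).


P(A∩B∩C) = P(A) * P(B|A) * P(C|A∩B)
= 1/14 * 3/10 * 9/14
= 3/140 * 9/14 = 27/1960

27/1960


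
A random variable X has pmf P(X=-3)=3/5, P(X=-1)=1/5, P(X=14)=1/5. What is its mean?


E[X] = sum(x * P(x))
= -3*3/5 - 1*1/5 + 14*1/5
= 4/5

4/5


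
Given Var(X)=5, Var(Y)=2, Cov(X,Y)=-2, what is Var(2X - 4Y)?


Var(2X - 4Y) = 2^2*Var(X) + (-4)^2*Var(Y) + 2*2*(-4)*Cov(X,Y)
= 4*5 + 16*2 - 16*(-2)
= 20 + 32 + 32 = 84

84


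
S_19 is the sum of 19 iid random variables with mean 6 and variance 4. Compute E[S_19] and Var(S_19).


E[S_n] = n*mu = 19*6 = 114
Var(S_n) = n*sigma^2 = 19*4 = 76

E[S_19]=114, Var(S_19)=76


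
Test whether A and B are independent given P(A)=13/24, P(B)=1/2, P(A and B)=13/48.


P(A)*P(B) = 13/24*1/2 = 13/48
P(A∩B) = 13/48, which equals P(A)P(B), so independent

Yes, A and B are independent


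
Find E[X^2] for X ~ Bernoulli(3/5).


For Bernoulli: X in {0,1}
E[X^2] = 0^2*(1-3/5) + 1^2*3/5 = 3/5

3/5


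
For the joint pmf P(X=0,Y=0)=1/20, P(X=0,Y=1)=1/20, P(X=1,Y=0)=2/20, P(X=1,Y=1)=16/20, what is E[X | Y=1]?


P(Y=1) = 17/20
E[X|Y=1] = (0*1 + 1*16)/17 = 16/17

16/17


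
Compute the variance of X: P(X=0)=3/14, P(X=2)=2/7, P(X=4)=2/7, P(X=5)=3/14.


E[X] = 39/14, E[X^2] = 155/14
Var(X) = E[X^2] - (E[X])^2 = 155/14 - (39/14)^2 = 649/196

649/196


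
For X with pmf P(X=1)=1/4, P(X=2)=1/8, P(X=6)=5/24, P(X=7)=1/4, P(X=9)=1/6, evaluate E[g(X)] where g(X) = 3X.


E[3X] = sum(g(x)*P(x))
= 3*1/4 + 6*1/8 + 18*5/24 + 21*1/4 + 27*1/6
= 15

15


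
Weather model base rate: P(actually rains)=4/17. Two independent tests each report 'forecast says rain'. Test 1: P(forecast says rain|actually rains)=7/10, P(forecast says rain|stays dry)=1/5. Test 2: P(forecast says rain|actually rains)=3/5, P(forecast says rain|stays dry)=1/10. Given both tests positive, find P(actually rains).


After test 1: P(+) = 7/10*4/17 + 1/5*13/17 = 27/85
P(B|+) = (14/85)/(27/85) = 14/27
After test 2 (use post1 as new prior): P(+) = 3/5*14/27 + 1/10*13/27 = 97/270
P(B|+,+) = (14/45)/(97/270) = 84/97

84/97


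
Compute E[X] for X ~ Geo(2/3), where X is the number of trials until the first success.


For geometric (trials until first success), E[X] = 1/p = 1/(2/3) = 3/2

3/2


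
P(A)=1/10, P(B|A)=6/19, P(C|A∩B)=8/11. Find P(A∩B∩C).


P(A∩B∩C) = P(A) * P(B|A) * P(C|A∩B)
= 1/10 * 6/19 * 8/11
= 3/95 * 8/11 = 24/1045

24/1045


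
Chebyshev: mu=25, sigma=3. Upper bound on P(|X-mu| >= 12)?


k = 12/3 = 4
Chebyshev: P(|X-mu| >= k*sigma) <= 1/k^2 = 1/4^2 = 1/16

1/16


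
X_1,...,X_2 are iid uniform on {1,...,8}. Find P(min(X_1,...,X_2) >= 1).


P(min >= 1) = P(all X_i >= 1) = (P(X_1 >= 1))^2
= (8/8)^2 = 1^2 = 1

1


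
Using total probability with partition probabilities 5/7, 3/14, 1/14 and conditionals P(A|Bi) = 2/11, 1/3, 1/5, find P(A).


P(A) = P(A|B1)P(B1) + P(A|B2)P(B2) + P(A|B3)P(B3)
= 2/11*5/7 + 1/3*3/14 + 1/5*1/14
= 10/77 + 1/14 + 1/70 = 83/385

83/385


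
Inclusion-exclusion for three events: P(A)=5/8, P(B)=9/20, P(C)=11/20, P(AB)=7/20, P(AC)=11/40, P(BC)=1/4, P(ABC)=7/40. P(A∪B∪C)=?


P(A∪B∪C) = P(A)+P(B)+P(C) - P(AB)-P(AC)-P(BC) + P(ABC)
= 5/8+9/20+11/20 - 7/20-11/40-1/4 + 7/40
= 37/40

37/40


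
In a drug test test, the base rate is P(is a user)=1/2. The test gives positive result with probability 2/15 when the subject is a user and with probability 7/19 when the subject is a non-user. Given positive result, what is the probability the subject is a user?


P(A) = P(A|B)P(B) + P(A|B')P(B') = 2/15*1/2 + 7/19*1/2 = 143/570
P(B|A) = P(A|B)P(B)/P(A) = (1/15)/(143/570) = 38/143

38/143


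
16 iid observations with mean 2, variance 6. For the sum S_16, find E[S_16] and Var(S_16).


E[S_n] = n*mu = 16*2 = 32
Var(S_n) = n*sigma^2 = 16*6 = 96

E[S_16]=32, Var(S_16)=96


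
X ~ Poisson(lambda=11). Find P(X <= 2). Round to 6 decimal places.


P(X<=2) = e^(-11)*11^0/0! + e^(-11)*11^1/1! + e^(-11)*11^2/2!
≈ 0.0000167017 + 0.0001837187 + 0.0010104529
= 0.0012108733
≈ 0.001211

0.001211


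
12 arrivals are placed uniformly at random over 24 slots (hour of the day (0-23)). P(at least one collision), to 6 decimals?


P(all different) = prod((24-i)/24 for i=0..11) = 0.035468
P(at least one match) = 1 - 0.035468 = 0.964532

0.964532


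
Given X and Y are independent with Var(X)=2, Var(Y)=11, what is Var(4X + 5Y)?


Independence => Cov(X,Y)=0
Var(4X + 5Y) = 4^2*Var(X) + 5^2*Var(Y)
= 16*2 + 25*11 = 307

307


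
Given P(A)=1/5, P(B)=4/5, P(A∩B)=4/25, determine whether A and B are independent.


P(A)*P(B) = 1/5*4/5 = 4/25
P(A∩B) = 4/25, which equals P(A)P(B), so independent

Yes, A and B are independent


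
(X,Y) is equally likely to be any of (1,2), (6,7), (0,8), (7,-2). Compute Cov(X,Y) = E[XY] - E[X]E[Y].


E[X]=7/2, E[Y]=15/4, E[XY]=15/2
Cov(X,Y) = E[XY] - E[X]E[Y] = 15/2 - 7/2*15/4 = -45/8

-45/8


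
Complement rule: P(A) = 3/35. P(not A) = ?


P(A') = 1 - P(A) = 1 - 3/35 = 32/35

32/35


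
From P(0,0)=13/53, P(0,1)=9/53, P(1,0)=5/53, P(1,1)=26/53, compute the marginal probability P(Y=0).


P(Y=0) = P(0,0)+P(1,0) = 13/53 + 5/53 = 18/53

18/53


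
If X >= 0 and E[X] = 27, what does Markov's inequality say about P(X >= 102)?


Markov: P(X >= a) <= E[X]/a
P(X >= 102) <= 27/102 = 9/34

9/34


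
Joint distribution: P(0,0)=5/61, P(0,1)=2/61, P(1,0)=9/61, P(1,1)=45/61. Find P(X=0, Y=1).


Read from table: P(X=0, Y=1) = 2/61

2/61


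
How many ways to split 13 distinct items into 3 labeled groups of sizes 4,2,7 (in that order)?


13! = 6227020800
Denominator: 4!=24 * 2!=2 * 7!=5040
Coefficient = 6227020800 / 241920 = 25740

25740


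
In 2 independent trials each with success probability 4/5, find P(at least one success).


P(at least one) = 1 - P(none)
P(none) = (1 - 4/5)^2 = (1/5)^2 = 1/25
P(at least one) = 1 - 1/25 = 24/25

24/25


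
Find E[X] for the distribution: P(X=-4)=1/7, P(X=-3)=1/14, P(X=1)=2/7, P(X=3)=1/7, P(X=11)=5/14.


E[X] = sum(x * P(x))
= -4*1/7 - 3*1/14 + 1*2/7 + 3*1/7 + 11*5/14
= 27/7

27/7


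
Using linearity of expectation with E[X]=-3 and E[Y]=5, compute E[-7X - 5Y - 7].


E[-7X - 5Y - 7] = -7*E[X] - 5*E[Y] - 7
= (-7)*(-3) + (-5)*(5) + (-7)
= 21 - 25 - 7 = -11

-11


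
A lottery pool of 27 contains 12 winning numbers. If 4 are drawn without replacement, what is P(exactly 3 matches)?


P(X=3) = C(12,3)*C(15,1) / C(27,4)
= 220*15 / 17550
= 3300/17550 = 22/117

22/117


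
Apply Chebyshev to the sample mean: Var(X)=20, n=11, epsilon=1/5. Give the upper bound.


Var(Xbar) = Var(X)/n = 20/11
Chebyshev: P(|Xbar-mu| >= 1/5) <= Var(Xbar)/(1/5)^2 = (20/11)/(1/25) = 500/11
Bound exceeds 1, so trivial bound: 1

1


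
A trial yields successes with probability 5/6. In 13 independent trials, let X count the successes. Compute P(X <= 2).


P(X<=2) = P(X=0) + P(X=1) + P(X=2)
= 1/13060694016 + 65/13060694016 + 325/2176782336
= 7/45349632

7/45349632


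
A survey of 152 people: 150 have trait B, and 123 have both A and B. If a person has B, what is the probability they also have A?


P(A|B) = P(A∩B)/P(B) = (123/152)/(150/152) = 123/150 = 41/50

41/50


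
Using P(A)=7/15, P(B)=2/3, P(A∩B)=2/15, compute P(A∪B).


P(A∪B) = P(A) + P(B) - P(A∩B)
= 7/15 + 2/3 - 2/15 = 1

1


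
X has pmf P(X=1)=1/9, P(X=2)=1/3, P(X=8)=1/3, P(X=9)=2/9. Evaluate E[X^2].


E[X^2] = sum(x^2 * P(x))
= 1*1/9 + 4*1/3 + 64*1/3 + 81*2/9
= 367/9

367/9


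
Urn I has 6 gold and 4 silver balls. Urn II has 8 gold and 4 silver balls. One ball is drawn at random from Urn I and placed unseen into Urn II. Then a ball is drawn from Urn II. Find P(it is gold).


P(transfer gold) = 6/10 = 3/5; P(transfer silver) = 2/5
If gold transferred: Urn II has 9 gold of 13, so P(gold|gold moved) = 9/13
If silver transferred: Urn II has 8 gold of 13, so P(gold|silver moved) = 8/13
By total probability: P(gold) = 3/5*9/13 + 2/5*8/13 = 43/65

43/65


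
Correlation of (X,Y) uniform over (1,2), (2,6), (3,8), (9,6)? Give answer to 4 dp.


Cov(X,Y) = 2.3750, Var(X) = 9.6875, Var(Y) = 4.7500
rho = Cov/(sqrt(VarX)*sqrt(VarY)) = 0.3501

0.3501


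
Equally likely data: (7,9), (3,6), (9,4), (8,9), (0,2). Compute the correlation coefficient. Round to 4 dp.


Cov(X,Y) = 5.4000, Var(X) = 11.4400, Var(Y) = 7.6000
rho = Cov/(sqrt(VarX)*sqrt(VarY)) = 0.5791

0.5791


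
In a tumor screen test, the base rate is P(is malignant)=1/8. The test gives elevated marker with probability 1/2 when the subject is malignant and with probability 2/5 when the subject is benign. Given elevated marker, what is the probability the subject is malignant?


P(A) = P(A|B)P(B) + P(A|B')P(B') = 1/2*1/8 + 2/5*7/8 = 33/80
P(B|A) = P(A|B)P(B)/P(A) = (1/16)/(33/80) = 5/33

5/33


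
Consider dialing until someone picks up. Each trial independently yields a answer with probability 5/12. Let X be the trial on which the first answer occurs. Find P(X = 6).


P(X=6) = (1-p)^5 * p = (7/12)^5 * 5/12
= 16807/248832 * 5/12 = 84035/2985984

84035/2985984


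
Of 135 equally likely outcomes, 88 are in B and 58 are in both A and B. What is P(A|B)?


P(A|B) = P(A∩B)/P(B) = (58/135)/(88/135) = 58/88 = 29/44

29/44


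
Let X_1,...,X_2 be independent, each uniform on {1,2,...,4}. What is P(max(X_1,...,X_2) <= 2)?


P(max <= 2) = P(all X_i <= 2) = (P(X_1 <= 2))^2
= (2/4)^2 = (1/2)^2 = 1/4

1/4


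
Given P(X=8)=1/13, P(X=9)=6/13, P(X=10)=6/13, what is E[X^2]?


E[X^2] = sum(g(x)*P(x))
= 64*1/13 + 81*6/13 + 100*6/13
= 1150/13

1150/13


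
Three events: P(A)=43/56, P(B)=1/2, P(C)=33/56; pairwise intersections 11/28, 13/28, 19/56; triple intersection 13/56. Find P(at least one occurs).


P(A∪B∪C) = P(A)+P(B)+P(C) - P(AB)-P(AC)-P(BC) + P(ABC)
= 43/56+1/2+33/56 - 11/28-13/28-19/56 + 13/56
= 25/28

25/28


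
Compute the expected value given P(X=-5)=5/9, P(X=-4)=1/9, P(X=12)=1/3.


E[X] = sum(x * P(x))
= -5*5/9 - 4*1/9 + 12*1/3
= 7/9

7/9


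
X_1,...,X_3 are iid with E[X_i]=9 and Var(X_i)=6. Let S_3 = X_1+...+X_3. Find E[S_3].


E[S_n] = n*E[X_1] = 3*9 = 27

27


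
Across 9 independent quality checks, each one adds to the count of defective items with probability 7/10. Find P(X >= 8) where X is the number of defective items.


P(X>=8) = P(X=8) + P(X=9)
= 155649627/1000000000 + 40353607/1000000000
= 98001617/500000000

98001617/500000000


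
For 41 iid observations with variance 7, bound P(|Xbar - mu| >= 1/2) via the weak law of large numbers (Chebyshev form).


Var(Xbar) = Var(X)/n = 7/41
Chebyshev: P(|Xbar-mu| >= 1/2) <= Var(Xbar)/(1/2)^2 = (7/41)/(1/4) = 28/41

28/41


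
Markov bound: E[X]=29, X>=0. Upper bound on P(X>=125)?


Markov: P(X >= a) <= E[X]/a
P(X >= 125) <= 29/125

29/125


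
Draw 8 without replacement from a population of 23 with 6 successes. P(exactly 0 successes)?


P(X=0) = C(6,0)*C(17,8) / C(23,8)
= 1*24310 / 490314
= 24310/490314 = 65/1311

65/1311


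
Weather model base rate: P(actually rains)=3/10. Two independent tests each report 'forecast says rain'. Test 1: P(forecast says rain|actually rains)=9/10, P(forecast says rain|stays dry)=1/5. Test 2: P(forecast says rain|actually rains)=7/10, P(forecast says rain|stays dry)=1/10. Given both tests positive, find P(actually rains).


After test 1: P(+) = 9/10*3/10 + 1/5*7/10 = 41/100
P(B|+) = (27/100)/(41/100) = 27/41
After test 2 (use post1 as new prior): P(+) = 7/10*27/41 + 1/10*14/41 = 203/410
P(B|+,+) = (189/410)/(203/410) = 27/29

27/29


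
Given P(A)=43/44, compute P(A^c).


P(A') = 1 - P(A) = 1 - 43/44 = 1/44

1/44


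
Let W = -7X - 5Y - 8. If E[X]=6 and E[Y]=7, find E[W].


E[-7X - 5Y - 8] = -7*E[X] - 5*E[Y] - 8
= (-7)*(6) + (-5)*(7) + (-8)
= -42 - 35 - 8 = -85

-85


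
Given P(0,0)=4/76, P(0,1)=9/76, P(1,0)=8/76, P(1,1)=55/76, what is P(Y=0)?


P(Y=0) = P(0,0)+P(1,0) = 4/76 + 8/76 = 12/76 = 3/19

3/19


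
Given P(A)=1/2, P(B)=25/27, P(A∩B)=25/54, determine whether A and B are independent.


P(A)*P(B) = 1/2*25/27 = 25/54
P(A∩B) = 25/54, which equals P(A)P(B), so independent

Yes, A and B are independent


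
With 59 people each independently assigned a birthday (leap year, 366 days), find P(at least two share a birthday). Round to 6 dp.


P(all different) = prod((366-i)/366 for i=0..58) = 0.007112
P(at least one match) = 1 - 0.007112 = 0.992888

0.992888


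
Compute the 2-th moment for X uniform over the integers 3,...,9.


E[X^2] = (1/7) * sum(x^2 for x=3..9)
= 280/7 = 40

40


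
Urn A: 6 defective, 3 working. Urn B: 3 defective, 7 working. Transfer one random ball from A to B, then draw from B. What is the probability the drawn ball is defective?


P(transfer defective) = 6/9 = 2/3; P(transfer working) = 1/3
If defective transferred: Urn II has 4 defective of 11, so P(defective|defective moved) = 4/11
If working transferred: Urn II has 3 defective of 11, so P(defective|working moved) = 3/11
By total probability: P(defective) = 2/3*4/11 + 1/3*3/11 = 1/3

1/3


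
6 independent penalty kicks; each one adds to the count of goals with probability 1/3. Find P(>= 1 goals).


P(at least one) = 1 - P(none)
P(none) = (1 - 1/3)^6 = (2/3)^6 = 64/729
P(at least one) = 1 - 64/729 = 665/729

665/729


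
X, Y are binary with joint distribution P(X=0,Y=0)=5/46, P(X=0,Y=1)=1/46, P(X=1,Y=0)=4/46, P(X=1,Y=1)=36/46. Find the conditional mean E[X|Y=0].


P(Y=0) = 9/46
E[X|Y=0] = (0*5 + 1*4)/9 = 4/9

4/9


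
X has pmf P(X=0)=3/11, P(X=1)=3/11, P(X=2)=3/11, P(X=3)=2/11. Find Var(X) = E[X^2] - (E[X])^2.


E[X] = 15/11, E[X^2] = 3
Var(X) = E[X^2] - (E[X])^2 = 3 - (15/11)^2 = 138/121

138/121


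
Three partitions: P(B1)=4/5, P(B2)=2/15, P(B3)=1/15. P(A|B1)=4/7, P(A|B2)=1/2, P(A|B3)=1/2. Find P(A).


P(A) = P(A|B1)P(B1) + P(A|B2)P(B2) + P(A|B3)P(B3)
= 4/7*4/5 + 1/2*2/15 + 1/2*1/15
= 16/35 + 1/15 + 1/30 = 39/70

39/70


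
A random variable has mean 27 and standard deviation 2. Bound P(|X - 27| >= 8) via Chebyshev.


k = 8/2 = 4
Chebyshev: P(|X-mu| >= k*sigma) <= 1/k^2 = 1/4^2 = 1/16

1/16


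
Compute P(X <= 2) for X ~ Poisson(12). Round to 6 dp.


P(X<=2) = e^(-12)*12^0/0! + e^(-12)*12^1/1! + e^(-12)*12^2/2!
≈ 0.0000061442 + 0.0000737305 + 0.0004423833
= 0.0005222580
≈ 0.000522

0.000522


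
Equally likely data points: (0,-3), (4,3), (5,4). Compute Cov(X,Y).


E[X]=3, E[Y]=4/3, E[XY]=32/3
Cov(X,Y) = E[XY] - E[X]E[Y] = 32/3 - 3*4/3 = 20/3

20/3


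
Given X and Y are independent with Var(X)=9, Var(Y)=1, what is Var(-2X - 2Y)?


Independence => Cov(X,Y)=0
Var(-2X - 2Y) = (-2)^2*Var(X) + (-2)^2*Var(Y)
= 4*9 + 4*1 = 40

40


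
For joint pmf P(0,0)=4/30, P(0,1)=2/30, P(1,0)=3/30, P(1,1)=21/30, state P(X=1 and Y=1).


Read from table: P(X=1, Y=1) = 21/30 = 7/10

7/10


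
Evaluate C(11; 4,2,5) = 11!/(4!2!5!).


11! = 39916800
Denominator: 4!=24 * 2!=2 * 5!=120
Coefficient = 39916800 / 5760 = 6930

6930


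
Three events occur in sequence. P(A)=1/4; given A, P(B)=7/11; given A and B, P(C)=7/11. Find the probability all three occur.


P(A∩B∩C) = P(A) * P(B|A) * P(C|A∩B)
= 1/4 * 7/11 * 7/11
= 7/44 * 7/11 = 49/484

49/484


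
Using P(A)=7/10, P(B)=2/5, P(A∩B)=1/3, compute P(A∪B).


P(A∪B) = P(A) + P(B) - P(A∩B)
= 7/10 + 2/5 - 1/3 = 23/30

23/30


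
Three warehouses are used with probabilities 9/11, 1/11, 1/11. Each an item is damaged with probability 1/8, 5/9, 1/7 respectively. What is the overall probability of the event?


P(A) = P(A|B1)P(B1) + P(A|B2)P(B2) + P(A|B3)P(B3)
= 1/8*9/11 + 5/9*1/11 + 1/7*1/11
= 9/88 + 5/99 + 1/77 = 919/5544

919/5544


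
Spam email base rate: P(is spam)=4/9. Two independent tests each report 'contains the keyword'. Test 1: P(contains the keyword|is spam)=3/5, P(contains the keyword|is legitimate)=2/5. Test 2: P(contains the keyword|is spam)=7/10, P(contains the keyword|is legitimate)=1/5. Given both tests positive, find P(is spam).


After test 1: P(+) = 3/5*4/9 + 2/5*5/9 = 22/45
P(B|+) = (4/15)/(22/45) = 6/11
After test 2 (use post1 as new prior): P(+) = 7/10*6/11 + 1/5*5/11 = 26/55
P(B|+,+) = (21/55)/(26/55) = 21/26

21/26


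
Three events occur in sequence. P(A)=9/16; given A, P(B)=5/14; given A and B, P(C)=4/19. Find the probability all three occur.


P(A∩B∩C) = P(A) * P(B|A) * P(C|A∩B)
= 9/16 * 5/14 * 4/19
= 45/224 * 4/19 = 45/1064

45/1064


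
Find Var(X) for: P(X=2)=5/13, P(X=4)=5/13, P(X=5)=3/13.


E[X] = 45/13, E[X^2] = 175/13
Var(X) = E[X^2] - (E[X])^2 = 175/13 - (45/13)^2 = 250/169

250/169


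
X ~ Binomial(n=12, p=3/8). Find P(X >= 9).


P(X>=9) = P(X=9) + P(X=10) + P(X=11) + P(X=12)
= 135320625/17179869184 + 48715425/34359738368 + 2657205/17179869184 + 531441/68719476736
= 649873611/68719476736

649873611/68719476736


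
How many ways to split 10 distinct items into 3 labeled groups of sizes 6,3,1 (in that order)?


10! = 3628800
Denominator: 6!=720 * 3!=6 * 1!=1
Coefficient = 3628800 / 4320 = 840

840


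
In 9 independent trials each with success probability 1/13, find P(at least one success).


P(at least one) = 1 - P(none)
P(none) = (1 - 1/13)^9 = (12/13)^9 = 5159780352/10604499373
P(at least one) = 1 - 5159780352/10604499373 = 5444719021/10604499373

5444719021/10604499373


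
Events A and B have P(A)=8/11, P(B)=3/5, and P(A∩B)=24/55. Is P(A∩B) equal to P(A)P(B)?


P(A)*P(B) = 8/11*3/5 = 24/55
P(A∩B) = 24/55, which equals P(A)P(B), so independent

Yes, A and B are independent


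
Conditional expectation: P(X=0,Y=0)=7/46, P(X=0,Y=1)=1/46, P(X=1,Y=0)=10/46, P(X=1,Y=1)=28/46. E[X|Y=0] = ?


P(Y=0) = 17/46
E[X|Y=0] = (0*7 + 1*10)/17 = 10/17

10/17


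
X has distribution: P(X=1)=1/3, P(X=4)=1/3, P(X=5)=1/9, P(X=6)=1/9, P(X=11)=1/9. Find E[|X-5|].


E[|X-5|] = sum(g(x)*P(x))
= 4*1/3 + 1*1/3 + 0*1/9 + 1*1/9 + 6*1/9
= 22/9

22/9


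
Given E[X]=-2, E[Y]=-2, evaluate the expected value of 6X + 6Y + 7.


E[6X + 6Y + 7] = 6*E[X] + 6*E[Y] + 7
= (6)*(-2) + (6)*(-2) + (7)
= -12 - 12 + 7 = -17

-17


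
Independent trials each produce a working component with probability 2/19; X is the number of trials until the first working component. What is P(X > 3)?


P(X > 3) = P(first 3 trials all fail) = (1-p)^3 = (17/19)^3 = 4913/6859

4913/6859


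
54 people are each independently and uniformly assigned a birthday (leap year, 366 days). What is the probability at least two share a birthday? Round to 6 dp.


P(all different) = prod((366-i)/366 for i=0..53) = 0.016316
P(at least one match) = 1 - 0.016316 = 0.983684

0.983684


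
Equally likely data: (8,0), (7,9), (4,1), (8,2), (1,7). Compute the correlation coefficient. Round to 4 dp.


Cov(X,Y) = -3.2800, Var(X) = 7.4400, Var(Y) = 12.5600
rho = Cov/(sqrt(VarX)*sqrt(VarY)) = -0.3393

-0.3393


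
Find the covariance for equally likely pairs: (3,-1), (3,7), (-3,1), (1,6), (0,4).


E[X]=4/5, E[Y]=17/5, E[XY]=21/5
Cov(X,Y) = E[XY] - E[X]E[Y] = 21/5 - 4/5*17/5 = 37/25

37/25


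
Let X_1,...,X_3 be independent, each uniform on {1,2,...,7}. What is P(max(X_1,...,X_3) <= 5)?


P(max <= 5) = P(all X_i <= 5) = (P(X_1 <= 5))^3
= (5/7)^3 = 125/343

125/343


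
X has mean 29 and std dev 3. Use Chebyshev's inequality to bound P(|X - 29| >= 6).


k = 6/3 = 2
Chebyshev: P(|X-mu| >= k*sigma) <= 1/k^2 = 1/2^2 = 1/4

1/4


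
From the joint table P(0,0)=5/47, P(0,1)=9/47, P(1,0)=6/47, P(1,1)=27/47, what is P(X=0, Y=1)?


Read from table: P(X=0, Y=1) = 9/47

9/47


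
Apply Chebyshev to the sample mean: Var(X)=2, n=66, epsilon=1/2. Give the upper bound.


Var(Xbar) = Var(X)/n = 2/66
Chebyshev: P(|Xbar-mu| >= 1/2) <= Var(Xbar)/(1/2)^2 = (1/33)/(1/4) = 4/33

4/33


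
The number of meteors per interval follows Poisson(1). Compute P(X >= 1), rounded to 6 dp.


P(X>=1) = 1 - P(X<=0) = 1 - (e^(-1)*1^0/0!)
≈ 1 - 0.3678794412 = 0.6321205588
≈ 0.632121

0.632121


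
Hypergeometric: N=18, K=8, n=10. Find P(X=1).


P(X=1) = C(8,1)*C(10,9) / C(18,10)
= 8*10 / 43758
= 80/43758 = 40/21879

40/21879


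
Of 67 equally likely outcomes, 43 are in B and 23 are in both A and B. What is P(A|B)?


P(A|B) = P(A∩B)/P(B) = (23/67)/(43/67) = 23/43

23/43


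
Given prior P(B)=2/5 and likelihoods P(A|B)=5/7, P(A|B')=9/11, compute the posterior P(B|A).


P(A) = P(A|B)P(B) + P(A|B')P(B') = 5/7*2/5 + 9/11*3/5 = 299/385
P(B|A) = P(A|B)P(B)/P(A) = (2/7)/(299/385) = 110/299

110/299


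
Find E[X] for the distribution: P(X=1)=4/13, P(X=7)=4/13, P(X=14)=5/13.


E[X] = sum(x * P(x))
= 1*4/13 + 7*4/13 + 14*5/13
= 102/13

102/13


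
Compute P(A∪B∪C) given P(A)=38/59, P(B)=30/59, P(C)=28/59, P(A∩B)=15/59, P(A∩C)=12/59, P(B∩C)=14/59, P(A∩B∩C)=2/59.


P(A∪B∪C) = P(A)+P(B)+P(C) - P(AB)-P(AC)-P(BC) + P(ABC)
= 38/59+30/59+28/59 - 15/59-12/59-14/59 + 2/59
= 57/59

57/59


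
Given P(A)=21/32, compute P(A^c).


P(A') = 1 - P(A) = 1 - 21/32 = 11/32

11/32


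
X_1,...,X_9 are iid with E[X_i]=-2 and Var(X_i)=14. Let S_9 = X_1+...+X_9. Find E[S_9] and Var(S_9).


E[S_n] = n*mu = 9*-2 = -18
Var(S_n) = n*sigma^2 = 9*14 = 126

E[S_9]=-18, Var(S_9)=126


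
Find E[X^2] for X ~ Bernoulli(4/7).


For Bernoulli: X in {0,1}
E[X^2] = 0^2*(1-4/7) + 1^2*4/7 = 4/7

4/7


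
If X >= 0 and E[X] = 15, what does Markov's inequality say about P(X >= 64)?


Markov: P(X >= a) <= E[X]/a
P(X >= 64) <= 15/64

15/64


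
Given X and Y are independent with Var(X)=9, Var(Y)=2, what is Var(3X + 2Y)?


Independence => Cov(X,Y)=0
Var(3X + 2Y) = 3^2*Var(X) + 2^2*Var(Y)
= 9*9 + 4*2 = 89

89


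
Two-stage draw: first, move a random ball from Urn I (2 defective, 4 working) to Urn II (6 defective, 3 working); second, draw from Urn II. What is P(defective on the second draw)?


P(transfer defective) = 2/6 = 1/3; P(transfer working) = 2/3
If defective transferred: Urn II has 7 defective of 10, so P(defective|defective moved) = 7/10
If working transferred: Urn II has 6 defective of 10, so P(defective|working moved) = 3/5
By total probability: P(defective) = 1/3*7/10 + 2/3*3/5 = 19/30

19/30


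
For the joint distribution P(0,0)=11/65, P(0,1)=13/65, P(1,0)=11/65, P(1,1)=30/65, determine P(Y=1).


P(Y=1) = P(0,1)+P(1,1) = 13/65 + 30/65 = 43/65

43/65


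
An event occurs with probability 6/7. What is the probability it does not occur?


P(A') = 1 - P(A) = 1 - 6/7 = 1/7

1/7


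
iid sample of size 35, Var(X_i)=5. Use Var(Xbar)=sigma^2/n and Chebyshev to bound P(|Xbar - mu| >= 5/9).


Var(Xbar) = Var(X)/n = 5/35
Chebyshev: P(|Xbar-mu| >= 5/9) <= Var(Xbar)/(5/9)^2 = (1/7)/(25/81) = 81/175

81/175


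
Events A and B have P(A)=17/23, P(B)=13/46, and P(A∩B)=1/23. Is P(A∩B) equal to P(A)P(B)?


P(A)*P(B) = 17/23*13/46 = 221/1058
P(A∩B) = 1/23 != 221/1058, so not independent

No, A and B are not independent


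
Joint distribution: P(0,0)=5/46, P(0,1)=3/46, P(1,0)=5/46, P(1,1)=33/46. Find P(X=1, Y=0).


Read from table: P(X=1, Y=0) = 5/46

5/46


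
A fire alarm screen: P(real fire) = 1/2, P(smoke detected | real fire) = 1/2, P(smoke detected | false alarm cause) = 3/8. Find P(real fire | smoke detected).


P(A) = P(A|B)P(B) + P(A|B')P(B') = 1/2*1/2 + 3/8*1/2 = 7/16
P(B|A) = P(A|B)P(B)/P(A) = (1/4)/(7/16) = 4/7

4/7


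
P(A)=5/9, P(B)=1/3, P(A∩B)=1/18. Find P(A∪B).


P(A∪B) = P(A) + P(B) - P(A∩B)
= 5/9 + 1/3 - 1/18 = 5/6

5/6


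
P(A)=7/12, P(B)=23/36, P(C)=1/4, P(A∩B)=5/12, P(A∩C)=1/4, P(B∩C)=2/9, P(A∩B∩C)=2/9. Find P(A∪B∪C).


P(A∪B∪C) = P(A)+P(B)+P(C) - P(AB)-P(AC)-P(BC) + P(ABC)
= 7/12+23/36+1/4 - 5/12-1/4-2/9 + 2/9
= 29/36

29/36


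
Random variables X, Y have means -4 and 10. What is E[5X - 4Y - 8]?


E[5X - 4Y - 8] = 5*E[X] - 4*E[Y] - 8
= (5)*(-4) + (-4)*(10) + (-8)
= -20 - 40 - 8 = -68

-68


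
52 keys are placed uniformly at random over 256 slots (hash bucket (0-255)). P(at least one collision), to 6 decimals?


P(all different) = prod((256-i)/256 for i=0..51) = 0.003823
P(at least one match) = 1 - 0.003823 = 0.996177

0.996177


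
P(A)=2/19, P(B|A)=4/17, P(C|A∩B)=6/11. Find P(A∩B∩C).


P(A∩B∩C) = P(A) * P(B|A) * P(C|A∩B)
= 2/19 * 4/17 * 6/11
= 8/323 * 6/11 = 48/3553

48/3553


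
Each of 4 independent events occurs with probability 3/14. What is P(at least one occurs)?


P(at least one) = 1 - P(none)
P(none) = (1 - 3/14)^4 = (11/14)^4 = 14641/38416
P(at least one) = 1 - 14641/38416 = 23775/38416

23775/38416


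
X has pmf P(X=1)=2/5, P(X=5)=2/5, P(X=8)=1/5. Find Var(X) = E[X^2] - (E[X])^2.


E[X] = 4, E[X^2] = 116/5
Var(X) = E[X^2] - (E[X])^2 = 116/5 - (4)^2 = 36/5

36/5


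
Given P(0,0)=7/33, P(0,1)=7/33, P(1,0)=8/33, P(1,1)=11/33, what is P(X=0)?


P(X=0) = P(0,0)+P(0,1) = 7/33 + 7/33 = 14/33

14/33


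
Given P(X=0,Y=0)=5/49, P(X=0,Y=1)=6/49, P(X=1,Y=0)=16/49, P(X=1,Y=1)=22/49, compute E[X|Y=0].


P(Y=0) = 21/49
E[X|Y=0] = (0*5 + 1*16)/21 = 16/21

16/21


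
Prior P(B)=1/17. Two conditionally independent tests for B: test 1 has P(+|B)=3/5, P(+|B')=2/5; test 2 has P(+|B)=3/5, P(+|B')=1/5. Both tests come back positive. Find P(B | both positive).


After test 1: P(+) = 3/5*1/17 + 2/5*16/17 = 7/17
P(B|+) = (3/85)/(7/17) = 3/35
After test 2 (use post1 as new prior): P(+) = 3/5*3/35 + 1/5*32/35 = 41/175
P(B|+,+) = (9/175)/(41/175) = 9/41

9/41


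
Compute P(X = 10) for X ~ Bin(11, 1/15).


P(X=10) = C(11,10) * p^10 * (1-p)^1
= 11 * 1/576650390625 * 14/15
= 154/8649755859375

154/8649755859375


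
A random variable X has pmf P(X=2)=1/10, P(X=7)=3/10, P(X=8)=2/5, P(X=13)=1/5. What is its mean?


E[X] = sum(x * P(x))
= 2*1/10 + 7*3/10 + 8*2/5 + 13*1/5
= 81/10

81/10


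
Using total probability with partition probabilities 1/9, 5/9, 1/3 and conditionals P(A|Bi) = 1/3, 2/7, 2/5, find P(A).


P(A) = P(A|B1)P(B1) + P(A|B2)P(B2) + P(A|B3)P(B3)
= 1/3*1/9 + 2/7*5/9 + 2/5*1/3
= 1/27 + 10/63 + 2/15 = 311/945

311/945


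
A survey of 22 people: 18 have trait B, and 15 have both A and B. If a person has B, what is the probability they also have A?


P(A|B) = P(A∩B)/P(B) = (15/22)/(18/22) = 15/18 = 5/6

5/6


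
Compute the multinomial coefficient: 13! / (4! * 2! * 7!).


13! = 6227020800
Denominator: 4!=24 * 2!=2 * 7!=5040
Coefficient = 6227020800 / 241920 = 25740

25740


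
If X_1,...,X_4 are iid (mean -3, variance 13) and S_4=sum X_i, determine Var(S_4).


By independence, Var(S_n) = n*Var(X_1) = 4*13 = 52

52


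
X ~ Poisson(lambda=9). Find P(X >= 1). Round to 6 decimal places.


P(X>=1) = 1 - P(X<=0) = 1 - (e^(-9)*9^0/0!)
≈ 1 - 0.0001234098 = 0.9998765902
≈ 0.999877

0.999877


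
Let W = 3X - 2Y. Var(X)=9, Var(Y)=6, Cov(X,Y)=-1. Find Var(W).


Var(3X - 2Y) = 3^2*Var(X) + (-2)^2*Var(Y) + 2*3*(-2)*Cov(X,Y)
= 9*9 + 4*6 - 12*(-1)
= 81 + 24 + 12 = 117

117


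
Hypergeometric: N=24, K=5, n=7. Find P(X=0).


P(X=0) = C(5,0)*C(19,7) / C(24,7)
= 1*50388 / 346104
= 50388/346104 = 221/1518

221/1518


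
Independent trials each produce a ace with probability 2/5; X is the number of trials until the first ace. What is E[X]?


For geometric (trials until first success), E[X] = 1/p = 1/(2/5) = 5/2

5/2


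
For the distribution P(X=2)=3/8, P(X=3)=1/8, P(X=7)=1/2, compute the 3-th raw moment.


E[X^3] = sum(x^3 * P(x))
= 8*3/8 + 27*1/8 + 343*1/2
= 1423/8

1423/8


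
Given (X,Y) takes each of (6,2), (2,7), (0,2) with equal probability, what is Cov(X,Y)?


E[X]=8/3, E[Y]=11/3, E[XY]=26/3
Cov(X,Y) = E[XY] - E[X]E[Y] = 26/3 - 8/3*11/3 = -10/9

-10/9


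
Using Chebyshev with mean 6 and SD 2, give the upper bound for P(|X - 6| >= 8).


k = 8/2 = 4
Chebyshev: P(|X-mu| >= k*sigma) <= 1/k^2 = 1/4^2 = 1/16

1/16


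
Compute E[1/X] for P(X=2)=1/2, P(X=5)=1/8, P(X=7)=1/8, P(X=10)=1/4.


E[1/X] = sum(g(x)*P(x))
= 1/2*1/2 + 1/5*1/8 + 1/7*1/8 + 1/10*1/4
= 89/280

89/280


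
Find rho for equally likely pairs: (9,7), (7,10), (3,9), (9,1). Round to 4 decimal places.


Cov(X,Y) = -5.0000, Var(X) = 6.0000, Var(Y) = 12.1875
rho = Cov/(sqrt(VarX)*sqrt(VarY)) = -0.5847

-0.5847


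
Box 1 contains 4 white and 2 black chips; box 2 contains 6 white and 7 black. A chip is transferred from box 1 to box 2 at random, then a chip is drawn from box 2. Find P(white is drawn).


P(transfer white) = 4/6 = 2/3; P(transfer black) = 1/3
If white transferred: Urn II has 7 white of 14, so P(white|white moved) = 1/2
If black transferred: Urn II has 6 white of 14, so P(white|black moved) = 3/7
By total probability: P(white) = 2/3*1/2 + 1/3*3/7 = 10/21

10/21


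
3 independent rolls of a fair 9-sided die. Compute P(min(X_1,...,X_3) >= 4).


P(min >= 4) = P(all X_i >= 4) = (P(X_1 >= 4))^3
= (6/9)^3 = (2/3)^3 = 8/27

8/27


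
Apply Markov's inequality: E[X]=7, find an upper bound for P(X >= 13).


Markov: P(X >= a) <= E[X]/a
P(X >= 13) <= 7/13

7/13


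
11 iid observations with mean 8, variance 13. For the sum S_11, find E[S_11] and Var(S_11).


E[S_n] = n*mu = 11*8 = 88
Var(S_n) = n*sigma^2 = 11*13 = 143

E[S_11]=88, Var(S_11)=143


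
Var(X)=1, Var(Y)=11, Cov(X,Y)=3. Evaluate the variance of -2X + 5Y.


Var(-2X + 5Y) = (-2)^2*Var(X) + 5^2*Var(Y) + 2*(-2)*5*Cov(X,Y)
= 4*1 + 25*11 - 20*3
= 4 + 275 - 60 = 219

219


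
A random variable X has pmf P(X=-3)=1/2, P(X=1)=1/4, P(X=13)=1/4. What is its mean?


E[X] = sum(x * P(x))
= -3*1/2 + 1*1/4 + 13*1/4
= 2

2


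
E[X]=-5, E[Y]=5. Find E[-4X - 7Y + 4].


E[-4X - 7Y + 4] = -4*E[X] - 7*E[Y] + 4
= (-4)*(-5) + (-7)*(5) + (4)
= 20 - 35 + 4 = -11

-11


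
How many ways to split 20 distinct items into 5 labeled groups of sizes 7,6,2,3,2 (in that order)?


20! = 2432902008176640000
Denominator: 7!=5040 * 6!=720 * 2!=2 * 3!=6 * 2!=2
Coefficient = 2432902008176640000 / 87091200 = 27935107200

27935107200


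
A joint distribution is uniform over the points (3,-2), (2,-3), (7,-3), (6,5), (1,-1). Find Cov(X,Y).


E[X]=19/5, E[Y]=-4/5, E[XY]=-4/5
Cov(X,Y) = E[XY] - E[X]E[Y] = -4/5 - 19/5*-4/5 = 56/25

56/25


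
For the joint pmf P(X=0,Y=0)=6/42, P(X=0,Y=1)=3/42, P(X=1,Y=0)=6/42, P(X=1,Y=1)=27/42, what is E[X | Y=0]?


P(Y=0) = 12/42
E[X|Y=0] = (0*6 + 1*6)/12 = 6/12 = 1/2

1/2


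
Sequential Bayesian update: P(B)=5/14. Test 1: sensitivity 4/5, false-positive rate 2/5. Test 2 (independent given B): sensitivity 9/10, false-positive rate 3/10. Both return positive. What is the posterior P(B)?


After test 1: P(+) = 4/5*5/14 + 2/5*9/14 = 19/35
P(B|+) = (2/7)/(19/35) = 10/19
After test 2 (use post1 as new prior): P(+) = 9/10*10/19 + 3/10*9/19 = 117/190
P(B|+,+) = (9/19)/(117/190) = 10/13

10/13


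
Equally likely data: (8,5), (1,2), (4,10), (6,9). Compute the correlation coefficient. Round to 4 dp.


Cov(X,Y) = 3.1250, Var(X) = 6.6875, Var(Y) = 10.2500
rho = Cov/(sqrt(VarX)*sqrt(VarY)) = 0.3774

0.3774


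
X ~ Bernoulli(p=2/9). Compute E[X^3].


For Bernoulli: X in {0,1}
E[X^3] = 0^3*(1-2/9) + 1^3*2/9 = 2/9

2/9


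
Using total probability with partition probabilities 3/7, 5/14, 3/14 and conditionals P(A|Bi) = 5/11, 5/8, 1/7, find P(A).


P(A) = P(A|B1)P(B1) + P(A|B2)P(B2) + P(A|B3)P(B3)
= 5/11*3/7 + 5/8*5/14 + 1/7*3/14
= 15/77 + 25/112 + 3/98 = 3869/8624

3869/8624


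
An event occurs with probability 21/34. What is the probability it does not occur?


P(A') = 1 - P(A) = 1 - 21/34 = 13/34

13/34


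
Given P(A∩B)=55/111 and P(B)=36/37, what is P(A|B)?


P(A|B) = P(A∩B)/P(B) = (55/111)/(108/111) = 55/108

55/108


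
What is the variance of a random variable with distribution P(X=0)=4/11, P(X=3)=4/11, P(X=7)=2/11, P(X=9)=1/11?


E[X] = 35/11, E[X^2] = 215/11
Var(X) = E[X^2] - (E[X])^2 = 215/11 - (35/11)^2 = 1140/121

1140/121


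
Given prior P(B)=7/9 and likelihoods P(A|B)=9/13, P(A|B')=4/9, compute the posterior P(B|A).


P(A) = P(A|B)P(B) + P(A|B')P(B') = 9/13*7/9 + 4/9*2/9 = 671/1053
P(B|A) = P(A|B)P(B)/P(A) = (7/13)/(671/1053) = 567/671

567/671


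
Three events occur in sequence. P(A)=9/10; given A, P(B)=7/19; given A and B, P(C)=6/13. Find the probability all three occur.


P(A∩B∩C) = P(A) * P(B|A) * P(C|A∩B)
= 9/10 * 7/19 * 6/13
= 63/190 * 6/13 = 189/1235

189/1235


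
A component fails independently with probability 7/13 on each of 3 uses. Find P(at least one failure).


P(at least one) = 1 - P(none)
P(none) = (1 - 7/13)^3 = (6/13)^3 = 216/2197
P(at least one) = 1 - 216/2197 = 1981/2197

1981/2197


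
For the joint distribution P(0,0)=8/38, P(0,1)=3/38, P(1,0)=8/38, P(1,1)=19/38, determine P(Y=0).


P(Y=0) = P(0,0)+P(1,0) = 8/38 + 8/38 = 16/38 = 8/19

8/19


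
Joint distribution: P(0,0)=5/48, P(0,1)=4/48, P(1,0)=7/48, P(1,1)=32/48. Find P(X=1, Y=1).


Read from table: P(X=1, Y=1) = 32/48 = 2/3

2/3


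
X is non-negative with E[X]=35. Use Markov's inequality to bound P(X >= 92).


Markov: P(X >= a) <= E[X]/a
P(X >= 92) <= 35/92

35/92


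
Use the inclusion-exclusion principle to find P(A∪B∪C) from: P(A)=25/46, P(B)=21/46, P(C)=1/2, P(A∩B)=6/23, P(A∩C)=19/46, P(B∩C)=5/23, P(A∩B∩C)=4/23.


P(A∪B∪C) = P(A)+P(B)+P(C) - P(AB)-P(AC)-P(BC) + P(ABC)
= 25/46+21/46+1/2 - 6/23-19/46-5/23 + 4/23
= 18/23

18/23


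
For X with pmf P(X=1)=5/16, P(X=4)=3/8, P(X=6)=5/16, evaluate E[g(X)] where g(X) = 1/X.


E[1/X] = sum(g(x)*P(x))
= 1*5/16 + 1/4*3/8 + 1/6*5/16
= 11/24

11/24


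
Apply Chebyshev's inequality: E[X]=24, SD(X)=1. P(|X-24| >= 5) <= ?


k = 5/1 = 5
Chebyshev: P(|X-mu| >= k*sigma) <= 1/k^2 = 1/5^2 = 1/25

1/25


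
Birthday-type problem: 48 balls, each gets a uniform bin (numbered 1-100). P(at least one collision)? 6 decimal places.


P(all different) = prod((100-i)/100 for i=0..47) = 0.000001
P(at least one match) = 1 - 0.000001 = 0.999999

0.999999


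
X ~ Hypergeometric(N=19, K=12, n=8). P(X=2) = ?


P(X=2) = C(12,2)*C(7,6) / C(19,8)
= 66*7 / 75582
= 462/75582 = 77/12597

77/12597


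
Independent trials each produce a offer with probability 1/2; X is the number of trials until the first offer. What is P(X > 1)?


P(X > 1) = P(first 1 trials all fail) = (1-p)^1 = (1/2)^1 = 1/2

1/2


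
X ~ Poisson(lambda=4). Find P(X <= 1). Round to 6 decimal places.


P(X<=1) = e^(-4)*4^0/0! + e^(-4)*4^1/1!
≈ 0.0183156389 + 0.0732625556
= 0.0915781945
≈ 0.091578

0.091578


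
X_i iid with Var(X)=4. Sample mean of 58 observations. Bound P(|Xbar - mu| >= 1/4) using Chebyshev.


Var(Xbar) = Var(X)/n = 4/58
Chebyshev: P(|Xbar-mu| >= 1/4) <= Var(Xbar)/(1/4)^2 = (2/29)/(1/16) = 32/29
Bound exceeds 1, so trivial bound: 1

1


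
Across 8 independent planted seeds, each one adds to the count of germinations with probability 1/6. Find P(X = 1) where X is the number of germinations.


P(X=1) = C(8,1) * p^1 * (1-p)^7
= 8 * 1/6 * 78125/279936
= 78125/209952

78125/209952


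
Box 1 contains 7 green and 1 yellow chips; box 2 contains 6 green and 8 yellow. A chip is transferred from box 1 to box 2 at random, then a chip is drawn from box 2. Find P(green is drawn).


P(transfer green) = 7/8; P(transfer yellow) = 1/8
If green transferred: Urn II has 7 green of 15, so P(green|green moved) = 7/15
If yellow transferred: Urn II has 6 green of 15, so P(green|yellow moved) = 2/5
By total probability: P(green) = 7/8*7/15 + 1/8*2/5 = 11/24

11/24
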